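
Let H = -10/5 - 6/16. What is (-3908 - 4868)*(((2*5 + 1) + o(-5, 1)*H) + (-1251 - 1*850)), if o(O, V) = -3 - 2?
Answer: 18237625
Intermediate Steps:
o(O, V) = -5
H = -19/8 (H = -10*⅕ - 6*1/16 = -2 - 3/8 = -19/8 ≈ -2.3750)
(-3908 - 4868)*(((2*5 + 1) + o(-5, 1)*H) + (-1251 - 1*850)) = (-3908 - 4868)*(((2*5 + 1) - 5*(-19/8)) + (-1251 - 1*850)) = -8776*(((10 + 1) + 95/8) + (-1251 - 850)) = -8776*((11 + 95/8) - 2101) = -8776*(183/8 - 2101) = -8776*(-16625/8) = 18237625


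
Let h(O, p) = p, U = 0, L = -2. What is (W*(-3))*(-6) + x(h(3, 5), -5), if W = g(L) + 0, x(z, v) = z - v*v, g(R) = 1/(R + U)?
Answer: -29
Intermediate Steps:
g(R) = 1/R (g(R) = 1/(R + 0) = 1/R)
x(z, v) = z - v**2
W = -1/2 (W = 1/(-2) + 0 = -1/2 + 0 = -1/2 ≈ -0.50000)
(W*(-3))*(-6) + x(h(3, 5), -5) = -1/2*(-3)*(-6) + (5 - 1*(-5)**2) = (3/2)*(-6) + (5 - 1*25) = -9 + (5 - 25) = -9 - 20 = -29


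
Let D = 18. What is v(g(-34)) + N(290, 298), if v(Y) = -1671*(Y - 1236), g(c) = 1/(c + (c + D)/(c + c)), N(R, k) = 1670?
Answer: 1186501331/574 ≈ 2.0671e+6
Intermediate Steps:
g(c) = 1/(c + (18 + c)/(2*c)) (g(c) = 1/(c + (c + 18)/(c + c)) = 1/(c + (18 + c)/((2*c))) = 1/(c + (18 + c)*(1/(2*c))) = 1/(c + (18 + c)/(2*c)))
v(Y) = 2065356 - 1671*Y (v(Y) = -1671*(-1236 + Y) = 2065356 - 1671*Y)
v(g(-34)) + N(290, 298) = (2065356 - 3342*(-34)/(18 - 34 + 2*(-34)²)) + 1670 = (2065356 - 3342*(-34)/(18 - 34 + 2*1156)) + 1670 = (2065356 - 3342*(-34)/(18 - 34 + 2312)) + 1670 = (2065356 - 3342*(-34)/2296) + 1670 = (2065356 - 1671*(-17/574)) + 1670 = (2065356 + 28407/574) + 1670 = 1185542751/574 + 1670 = 1186501331/574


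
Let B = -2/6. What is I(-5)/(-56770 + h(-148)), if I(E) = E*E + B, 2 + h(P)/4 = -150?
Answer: -37/86067 ≈ -0.00042990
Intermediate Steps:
B = -⅓ (B = -2*⅙ = -⅓ ≈ -0.33333)
h(P) = -608 (h(P) = -8 + 4*(-150) = -8 - 600 = -608)
I(E) = -⅓ + E² (I(E) = E*E - ⅓ = E² - ⅓ = -⅓ + E²)
I(-5)/(-56770 + h(-148)) = (-⅓ + (-5)²)/(-56770 - 608) = (-⅓ + 25)/(-57378) = (74/3)*(-1/57378) = -37/86067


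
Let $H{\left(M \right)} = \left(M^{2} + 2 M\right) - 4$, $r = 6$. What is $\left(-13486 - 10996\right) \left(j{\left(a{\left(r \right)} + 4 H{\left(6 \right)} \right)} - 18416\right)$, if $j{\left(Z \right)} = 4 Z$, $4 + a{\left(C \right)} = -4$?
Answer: $434408608$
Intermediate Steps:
$a{\left(C \right)} = -8$ ($a{\left(C \right)} = -4 - 4 = -8$)
$H{\left(M \right)} = -4 + M^{2} + 2 M$
$\left(-13486 - 10996\right) \left(j{\left(a{\left(r \right)} + 4 H{\left(6 \right)} \right)} - 18416\right) = \left(-13486 - 10996\right) \left(4 \left(-8 + 4 \left(-4 + 6^{2} + 2 \cdot 6\right)\right) - 18416\right) = - 24482 \left(4 \left(-8 + 4 \left(-4 + 36 + 12\right)\right) - 18416\right) = - 24482 \left(4 \left(-8 + 4 \cdot 44\right) - 18416\right) = - 24482 \left(4 \left(-8 + 176\right) - 18416\right) = - 24482 \left(4 \cdot 168 - 18416\right) = - 24482 \left(672 - 18416\right) = \left(-24482\right) \left(-17744\right) = 434408608$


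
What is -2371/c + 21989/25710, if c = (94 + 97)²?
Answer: 741222299/937926510 ≈ 0.79028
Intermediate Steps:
c = 36481 (c = 191² = 36481)
-2371/c + 21989/25710 = -2371/36481 + 21989/25710 = 741222299/937926510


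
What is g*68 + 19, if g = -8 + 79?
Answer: 4847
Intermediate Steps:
g = 71
g*68 + 19 = 71*68 + 19 = 4828 + 19 = 4847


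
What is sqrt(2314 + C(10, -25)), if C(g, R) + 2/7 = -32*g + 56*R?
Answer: 2*sqrt(7273)/7 ≈ 24.366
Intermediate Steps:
C(g, R) = -2/7 - 32*g + 56*R (C(g, R) = -2/7 + (-32*g + 56*R) = -2/7 - 32*g + 56*R)
sqrt(2314 + C(10, -25)) = sqrt(2314 + (-2/7 - 32*10 + 56*(-25))) = sqrt(2314 + (-2/7 - 320 - 1400)) = sqrt(2314 - 12042/7) = sqrt(4156/7) = 2*sqrt(7273)/7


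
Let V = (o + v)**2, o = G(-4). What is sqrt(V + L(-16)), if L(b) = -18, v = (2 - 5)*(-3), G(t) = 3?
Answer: 3*sqrt(14) ≈ 11.225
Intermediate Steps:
o = 3
v = 9 (v = -3*(-3) = 9)
V = 144 (V = (3 + 9)**2 = 12**2 = 144)
sqrt(V + L(-16)) = sqrt(144 - 18) = sqrt(126) = 3*sqrt(14)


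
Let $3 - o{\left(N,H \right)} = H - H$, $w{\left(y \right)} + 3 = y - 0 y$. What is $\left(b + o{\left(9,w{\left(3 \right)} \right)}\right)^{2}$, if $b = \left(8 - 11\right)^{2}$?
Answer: $144$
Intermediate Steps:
$w{\left(y \right)} = -3 + y$ ($w{\left(y \right)} = -3 + \left(y - 0 y\right) = -3 + \left(y - 0\right) = -3 + \left(y + 0\right) = -3 + y$)
$o{\left(N,H \right)} = 3$ ($o{\left(N,H \right)} = 3 - \left(H - H\right) = 3 - 0 = 3 + 0 = 3$)
$b = 9$ ($b = \left(-3\right)^{2} = 9$)
$\left(b + o{\left(9,w{\left(3 \right)} \right)}\right)^{2} = \left(9 + 3\right)^{2} = 12^{2} = 144$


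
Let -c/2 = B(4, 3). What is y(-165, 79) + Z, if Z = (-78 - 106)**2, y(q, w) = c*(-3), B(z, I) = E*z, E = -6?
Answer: 33712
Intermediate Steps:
B(z, I) = -6*z
c = 48 (c = -(-12)*4 = -2*(-24) = 48)
y(q, w) = -144 (y(q, w) = 48*(-3) = -144)
Z = 33856 (Z = (-184)**2 = 33856)
y(-165, 79) + Z = -144 + 33856 = 33712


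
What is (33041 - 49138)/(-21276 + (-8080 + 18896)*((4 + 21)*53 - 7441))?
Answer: 16097/66171932 ≈ 0.00024326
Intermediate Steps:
(33041 - 49138)/(-21276 + (-8080 + 18896)*((4 + 21)*53 - 7441)) = -16097/(-21276 + 10816*(25*53 - 7441)) = -16097/(-21276 + 10816*(1325 - 7441)) = -16097/(-21276 + 10816*(-6116)) = -16097/(-21276 - 66150656) = -16097/(-66171932) = -16097*(-1/66171932) = 16097/66171932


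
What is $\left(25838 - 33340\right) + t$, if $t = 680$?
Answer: $-6822$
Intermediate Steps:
$\left(25838 - 33340\right) + t = \left(25838 - 33340\right) + 680 = -7502 + 680 = -6822$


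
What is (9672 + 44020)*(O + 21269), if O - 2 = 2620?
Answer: 1282755572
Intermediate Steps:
O = 2622 (O = 2 + 2620 = 2622)
(9672 + 44020)*(O + 21269) = (9672 + 44020)*(2622 + 21269) = 53692*23891 = 1282755572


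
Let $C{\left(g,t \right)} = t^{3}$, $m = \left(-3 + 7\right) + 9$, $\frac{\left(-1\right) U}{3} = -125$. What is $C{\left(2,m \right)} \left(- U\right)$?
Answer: $-823875$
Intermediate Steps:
$U = 375$ ($U = \left(-3\right) \left(-125\right) = 375$)
$m = 13$ ($m = 4 + 9 = 13$)
$C{\left(2,m \right)} \left(- U\right) = 13^{3} \left(\left(-1\right) 375\right) = 2197 \left(-375\right) = -823875$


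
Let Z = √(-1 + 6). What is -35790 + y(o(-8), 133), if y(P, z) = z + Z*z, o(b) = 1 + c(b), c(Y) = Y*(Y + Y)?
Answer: -35657 + 133*√5 ≈ -35360.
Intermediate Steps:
c(Y) = 2*Y² (c(Y) = Y*(2*Y) = 2*Y²)
o(b) = 1 + 2*b²
Z = √5 ≈ 2.2361
y(P, z) = z + z*√5 (y(P, z) = z + √5*z = z + z*√5)
-35790 + y(o(-8), 133) = -35790 + 133*(1 + √5) = -35790 + (133 + 133*√5) = -35657 + 133*√5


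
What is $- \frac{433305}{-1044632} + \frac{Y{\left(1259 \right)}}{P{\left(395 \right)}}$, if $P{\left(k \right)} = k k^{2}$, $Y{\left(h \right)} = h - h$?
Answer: $\frac{433305}{1044632} \approx 0.41479$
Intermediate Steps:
$Y{\left(h \right)} = 0$
$P{\left(k \right)} = k^{3}$
$- \frac{433305}{-1044632} + \frac{Y{\left(1259 \right)}}{P{\left(395 \right)}} = - \frac{433305}{-1044632} + \frac{0}{395^{3}} = \left(-433305\right) \left(- \frac{1}{1044632}\right) + \frac{0}{61629875} = \frac{433305}{1044632} + 0 \cdot \frac{1}{61629875} = \frac{433305}{1044632} + 0 = \frac{433305}{1044632}$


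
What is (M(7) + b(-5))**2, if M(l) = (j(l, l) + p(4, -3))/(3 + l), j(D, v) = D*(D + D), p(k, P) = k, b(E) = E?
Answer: 676/25 ≈ 27.040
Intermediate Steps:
j(D, v) = 2*D**2 (j(D, v) = D*(2*D) = 2*D**2)
M(l) = (4 + 2*l**2)/(3 + l) (M(l) = (2*l**2 + 4)/(3 + l) = (4 + 2*l**2)/(3 + l))
(M(7) + b(-5))**2 = (2*(2 + 7**2)/(3 + 7) - 5)**2 = (2*(2 + 49)/10 - 5)**2 = (2*(1/10)*51 - 5)**2 = (51/5 - 5)**2 = (26/5)**2 = 676/25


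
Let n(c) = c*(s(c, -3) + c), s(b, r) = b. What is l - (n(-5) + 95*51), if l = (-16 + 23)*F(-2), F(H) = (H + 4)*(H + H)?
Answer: -4951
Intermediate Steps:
F(H) = 2*H*(4 + H) (F(H) = (4 + H)*(2*H) = 2*H*(4 + H))
n(c) = 2*c² (n(c) = c*(c + c) = c*(2*c) = 2*c²)
l = -56 (l = (-16 + 23)*(2*(-2)*(4 - 2)) = 7*(2*(-2)*2) = 7*(-8) = -56)
l - (n(-5) + 95*51) = -56 - (2*(-5)² + 95*51) = -56 - (2*25 + 4845) = -56 - (50 + 4845) = -56 - 1*4895 = -56 - 4895 = -4951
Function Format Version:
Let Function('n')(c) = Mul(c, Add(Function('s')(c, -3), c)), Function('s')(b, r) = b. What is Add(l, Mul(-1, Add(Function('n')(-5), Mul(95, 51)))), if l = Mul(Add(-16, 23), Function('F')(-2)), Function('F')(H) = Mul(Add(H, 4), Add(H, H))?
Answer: -4951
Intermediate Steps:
Function('F')(H) = Mul(2, H, Add(4, H)) (Function('F')(H) = Mul(Add(4, H), Mul(2, H)) = Mul(2, H, Add(4, H)))
Function('n')(c) = Mul(2, Pow(c, 2)) (Function('n')(c) = Mul(c, Add(c, c)) = Mul(c, Mul(2, c)) = Mul(2, Pow(c, 2)))
l = -56 (l = Mul(Add(-16, 23), Mul(2, -2, Add(4, -2))) = Mul(7, Mul(2, -2, 2)) = Mul(7, -8) = -56)
Add(l, Mul(-1, Add(Function('n')(-5), Mul(95, 51)))) = Add(-56, Mul(-1, Add(Mul(2, Pow(-5, 2)), Mul(95, 51)))) = Add(-56, Mul(-1, Add(Mul(2, 25), 4845))) = Add(-56, Mul(-1, Add(50, 4845))) = Add(-56, Mul(-1, 4895)) = Add(-56, -4895) = -4951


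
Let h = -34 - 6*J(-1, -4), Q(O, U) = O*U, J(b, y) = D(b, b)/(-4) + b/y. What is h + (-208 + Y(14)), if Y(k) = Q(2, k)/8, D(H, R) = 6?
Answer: -231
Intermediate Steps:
J(b, y) = -3/2 + b/y (J(b, y) = 6/(-4) + b/y = 6*(-¼) + b/y = -3/2 + b/y)
Y(k) = k/4 (Y(k) = (2*k)/8 = (2*k)*(⅛) = k/4)
h = -53/2 (h = -34 - 6*(-3/2 - 1/(-4)) = -34 - 6*(-3/2 - 1*(-¼)) = -34 - 6*(-3/2 + ¼) = -34 - 6*(-5/4) = -34 + 15/2 = -53/2 ≈ -26.500)
h + (-208 + Y(14)) = -53/2 + (-208 + (¼)*14) = -53/2 + (-208 + 7/2) = -53/2 - 409/2 = -231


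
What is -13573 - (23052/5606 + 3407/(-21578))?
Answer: -821176735989/60483134 ≈ -13577.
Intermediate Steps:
-13573 - (23052/5606 + 3407/(-21578)) = -13573 - (23052*(1/5606) + 3407*(-1/21578)) = -13573 - (11526/2803 - 3407/21578) = -13573 - 1*239158207/60483134 = -13573 - 239158207/60483134 = -821176735989/60483134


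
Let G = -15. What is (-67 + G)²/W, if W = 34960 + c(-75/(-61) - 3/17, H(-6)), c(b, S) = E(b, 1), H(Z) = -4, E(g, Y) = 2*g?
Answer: 1743197/9063926 ≈ 0.19232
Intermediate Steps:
c(b, S) = 2*b
W = 36255704/1037 (W = 34960 + 2*(-75/(-61) - 3/17) = 34960 + 2*(-75*(-1/61) - 3*1/17) = 34960 + 2*(75/61 - 3/17) = 34960 + 2*(1092/1037) = 34960 + 2184/1037 = 36255704/1037 ≈ 34962.)
(-67 + G)²/W = (-67 - 15)²/(36255704/1037) = (-82)²*(1037/36255704) = 6724*(1037/36255704) = 1743197/9063926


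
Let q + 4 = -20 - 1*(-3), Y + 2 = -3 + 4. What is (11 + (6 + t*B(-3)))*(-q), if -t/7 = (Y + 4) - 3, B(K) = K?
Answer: 357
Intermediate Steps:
Y = -1 (Y = -2 + (-3 + 4) = -2 + 1 = -1)
q = -21 (q = -4 + (-20 - 1*(-3)) = -4 + (-20 + 3) = -4 - 17 = -21)
t = 0 (t = -7*((-1 + 4) - 3) = -7*(3 - 3) = -7*0 = 0)
(11 + (6 + t*B(-3)))*(-q) = (11 + (6 + 0*(-3)))*(-1*(-21)) = (11 + (6 + 0))*21 = (11 + 6)*21 = 17*21 = 357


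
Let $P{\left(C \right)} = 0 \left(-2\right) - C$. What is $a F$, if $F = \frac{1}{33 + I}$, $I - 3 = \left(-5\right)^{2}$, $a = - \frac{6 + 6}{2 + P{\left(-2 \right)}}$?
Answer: $- \frac{3}{61} \approx -0.04918$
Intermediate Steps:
$P{\left(C \right)} = - C$ ($P{\left(C \right)} = 0 - C = - C$)
$a = -3$ ($a = - \frac{6 + 6}{2 - -2} = - \frac{12}{2 + 2} = - \frac{12}{4} = \left(-1\right) 3 = -3$)
$I = 28$ ($I = 3 + \left(-5\right)^{2} = 3 + 25 = 28$)
$F = \frac{1}{61}$ ($F = \frac{1}{33 + 28} = \frac{1}{61} \approx 0.016393$)
$a F = \left(-3\right) \frac{1}{61} = - \frac{3}{61}$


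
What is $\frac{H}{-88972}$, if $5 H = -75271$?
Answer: $\frac{75271}{444860} \approx 0.1692$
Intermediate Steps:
$H = - \frac{75271}{5}$ ($H = \frac{1}{5} \left(-75271\right) = - \frac{75271}{5} \approx -15054.0$)
$\frac{H}{-88972} = - \frac{75271}{5 \left(-88972\right)} = \left(- \frac{75271}{5}\right) \left(- \frac{1}{88972}\right) = \frac{75271}{444860}$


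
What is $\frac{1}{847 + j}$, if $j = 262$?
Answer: $\frac{1}{1109} \approx 0.00090171$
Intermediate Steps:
$\frac{1}{847 + j} = \frac{1}{847 + 262} = \frac{1}{1109}$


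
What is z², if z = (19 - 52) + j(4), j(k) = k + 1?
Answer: 784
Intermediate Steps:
j(k) = 1 + k
z = -28 (z = (19 - 52) + (1 + 4) = -33 + 5 = -28)
z² = (-28)² = 784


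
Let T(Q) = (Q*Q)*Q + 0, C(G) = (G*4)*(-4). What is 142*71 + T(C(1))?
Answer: 5986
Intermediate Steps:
C(G) = -16*G (C(G) = (4*G)*(-4) = -16*G)
T(Q) = Q**3 (T(Q) = Q**2*Q + 0 = Q**3 + 0 = Q**3)
142*71 + T(C(1)) = 142*71 + (-16*1)**3 = 10082 + (-16)**3 = 10082 - 4096 = 5986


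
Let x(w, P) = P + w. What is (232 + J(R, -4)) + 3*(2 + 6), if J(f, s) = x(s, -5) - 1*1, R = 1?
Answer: 246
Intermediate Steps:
J(f, s) = -6 + s (J(f, s) = (-5 + s) - 1*1 = (-5 + s) - 1 = -6 + s)
(232 + J(R, -4)) + 3*(2 + 6) = (232 + (-6 - 4)) + 3*(2 + 6) = (232 - 10) + 3*8 = 222 + 24 = 246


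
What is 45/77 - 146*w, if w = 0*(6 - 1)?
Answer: 45/77 ≈ 0.58442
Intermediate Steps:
w = 0 (w = 0*5 = 0)
45/77 - 146*w = 45/77 - 146*0 = 45*(1/77) + 0 = 45/77 + 0 = 45/77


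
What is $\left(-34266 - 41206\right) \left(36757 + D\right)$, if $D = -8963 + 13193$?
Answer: $-3093370864$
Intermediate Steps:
$D = 4230$
$\left(-34266 - 41206\right) \left(36757 + D\right) = \left(-34266 - 41206\right) \left(36757 + 4230\right) = \left(-75472\right) 40987 = -3093370864$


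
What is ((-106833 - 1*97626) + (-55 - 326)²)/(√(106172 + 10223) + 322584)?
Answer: -19128586032/104060320661 + 59298*√116395/104060320661 ≈ -0.18363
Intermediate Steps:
((-106833 - 1*97626) + (-55 - 326)²)/(√(106172 + 10223) + 322584) = ((-106833 - 97626) + (-381)²)/(√116395 + 322584) = (-204459 + 145161)/(322584 + √116395) = -59298/(322584 + √116395)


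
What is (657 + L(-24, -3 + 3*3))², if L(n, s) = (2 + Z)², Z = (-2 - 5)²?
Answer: 10614564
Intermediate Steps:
Z = 49 (Z = (-7)² = 49)
L(n, s) = 2601 (L(n, s) = (2 + 49)² = 51² = 2601)
(657 + L(-24, -3 + 3*3))² = (657 + 2601)² = 3258² = 10614564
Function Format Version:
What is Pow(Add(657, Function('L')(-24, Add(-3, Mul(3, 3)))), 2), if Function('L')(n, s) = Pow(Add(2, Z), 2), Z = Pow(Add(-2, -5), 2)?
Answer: 10614564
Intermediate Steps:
Z = 49 (Z = Pow(-7, 2) = 49)
Function('L')(n, s) = 2601 (Function('L')(n, s) = Pow(Add(2, 49), 2) = Pow(51, 2) = 2601)
Pow(Add(657, Function('L')(-24, Add(-3, Mul(3, 3)))), 2) = Pow(Add(657, 2601), 2) = Pow(3258, 2) = 10614564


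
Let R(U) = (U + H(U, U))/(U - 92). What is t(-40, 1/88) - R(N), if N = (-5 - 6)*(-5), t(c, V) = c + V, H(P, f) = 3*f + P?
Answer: -106003/3256 ≈ -32.556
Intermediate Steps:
H(P, f) = P + 3*f
t(c, V) = V + c
N = 55 (N = -11*(-5) = 55)
R(U) = 5*U/(-92 + U) (R(U) = (U + (U + 3*U))/(U - 92) = (U + 4*U)/(-92 + U) = (5*U)/(-92 + U) = 5*U/(-92 + U))
t(-40, 1/88) - R(N) = (1/88 - 40) - 5*55/(-92 + 55) = (1/88 - 40) - 5*55/(-37) = -3519/88 - 5*55*(-1)/37 = -3519/88 - 1*(-275/37) = -3519/88 + 275/37 = -106003/3256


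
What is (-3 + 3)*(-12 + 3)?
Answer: 0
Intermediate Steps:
(-3 + 3)*(-12 + 3) = 0*(-9) = 0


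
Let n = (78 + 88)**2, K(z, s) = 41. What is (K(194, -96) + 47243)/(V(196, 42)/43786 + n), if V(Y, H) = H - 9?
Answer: 2070377224/1206567049 ≈ 1.7159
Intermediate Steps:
V(Y, H) = -9 + H
n = 27556 (n = 166**2 = 27556)
(K(194, -96) + 47243)/(V(196, 42)/43786 + n) = (41 + 47243)/((-9 + 42)/43786 + 27556) = 47284/(33*(1/43786) + 27556) = 47284/(33/43786 + 27556) = 47284/(1206567049/43786) = 47284*(43786/1206567049) = 2070377224/1206567049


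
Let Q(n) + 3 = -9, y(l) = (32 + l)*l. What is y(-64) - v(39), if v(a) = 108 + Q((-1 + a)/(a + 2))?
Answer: 1952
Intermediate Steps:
y(l) = l*(32 + l)
Q(n) = -12 (Q(n) = -3 - 9 = -12)
v(a) = 96 (v(a) = 108 - 12 = 96)
y(-64) - v(39) = -64*(32 - 64) - 1*96 = -64*(-32) - 96 = 2048 - 96 = 1952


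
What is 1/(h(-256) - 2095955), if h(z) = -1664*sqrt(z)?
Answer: -2095955/4393736199401 + 26624*I/4393736199401 ≈ -4.7703e-7 + 6.0595e-9*I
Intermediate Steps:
1/(h(-256) - 2095955) = 1/(-26624*I - 2095955) = 1/(-2095955 - 26624*I) = (-2095955 + 26624*I)/4393736199401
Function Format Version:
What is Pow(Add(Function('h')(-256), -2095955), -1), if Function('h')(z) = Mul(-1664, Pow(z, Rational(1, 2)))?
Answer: Add(Rational(-2095955, 4393736199401), Mul(Rational(26624, 4393736199401), I)) ≈ Add(-4.7703e-7, Mul(6.0595e-9, I))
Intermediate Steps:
Pow(Add(Function('h')(-256), -2095955), -1) = Pow(Add(Mul(-1664, Pow(-256, Rational(1, 2))), -2095955), -1) = Pow(Add(Mul(-1664, Mul(16, I)), -2095955), -1) = Pow(Add(Mul(-26624, I), -2095955), -1) = Pow(Add(-2095955, Mul(-26624, I)), -1) = Mul(Rational(1, 4393736199401), Add(-2095955, Mul(26624, I)))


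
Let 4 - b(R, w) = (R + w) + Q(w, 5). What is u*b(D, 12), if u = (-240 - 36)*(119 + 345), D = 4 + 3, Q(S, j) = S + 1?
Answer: 3585792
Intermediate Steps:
Q(S, j) = 1 + S
D = 7
b(R, w) = 3 - R - 2*w (b(R, w) = 4 - ((R + w) + (1 + w)) = 4 - (1 + R + 2*w) = 4 + (-1 - R - 2*w) = 3 - R - 2*w)
u = -128064 (u = -276*464 = -128064)
u*b(D, 12) = -128064*(3 - 1*7 - 2*12) = -128064*(3 - 7 - 24) = -128064*(-28) = 3585792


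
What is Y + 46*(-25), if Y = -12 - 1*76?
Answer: -1238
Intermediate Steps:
Y = -88 (Y = -12 - 76 = -88)
Y + 46*(-25) = -88 + 46*(-25) = -88 - 1150 = -1238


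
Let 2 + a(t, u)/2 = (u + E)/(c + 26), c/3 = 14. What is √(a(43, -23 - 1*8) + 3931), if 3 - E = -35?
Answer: 35*√3706/34 ≈ 62.667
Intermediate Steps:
c = 42 (c = 3*14 = 42)
E = 38 (E = 3 - 1*(-35) = 3 + 35 = 38)
a(t, u) = -49/17 + u/34 (a(t, u) = -4 + 2*((u + 38)/(42 + 26)) = -4 + 2*((38 + u)/68) = -4 + 2*((38 + u)*(1/68)) = -4 + 2*(19/34 + u/68) = -4 + (19/17 + u/34) = -49/17 + u/34)
√(a(43, -23 - 1*8) + 3931) = √((-49/17 + (-23 - 1*8)/34) + 3931) = √((-49/17 + (-23 - 8)/34) + 3931) = √((-49/17 + (1/34)*(-31)) + 3931) = √((-49/17 - 31/34) + 3931) = √(-129/34 + 3931) = √(133525/34) = 35*√3706/34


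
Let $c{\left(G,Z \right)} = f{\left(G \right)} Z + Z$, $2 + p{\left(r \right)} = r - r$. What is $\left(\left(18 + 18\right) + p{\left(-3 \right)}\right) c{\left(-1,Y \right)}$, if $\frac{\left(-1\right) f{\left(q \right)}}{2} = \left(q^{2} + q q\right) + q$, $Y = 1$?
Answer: $-34$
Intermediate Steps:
$p{\left(r \right)} = -2$ ($p{\left(r \right)} = -2 + \left(r - r\right) = -2 + 0 = -2$)
$f{\left(q \right)} = - 4 q^{2} - 2 q$ ($f{\left(q \right)} = - 2 \left(\left(q^{2} + q q\right) + q\right) = - 2 \left(\left(q^{2} + q^{2}\right) + q\right) = - 2 \left(2 q^{2} + q\right) = - 2 \left(q + 2 q^{2}\right) = - 4 q^{2} - 2 q$)
$c{\left(G,Z \right)} = Z - 2 G Z \left(1 + 2 G\right)$ ($c{\left(G,Z \right)} = - 2 G \left(1 + 2 G\right) Z + Z = - 2 G Z \left(1 + 2 G\right) + Z = Z - 2 G Z \left(1 + 2 G\right)$)
$\left(\left(18 + 18\right) + p{\left(-3 \right)}\right) c{\left(-1,Y \right)} = \left(\left(18 + 18\right) - 2\right) 1 \left(1 - 4 \left(-1\right)^{2} - -2\right) = \left(36 - 2\right) 1 \left(1 - 4 + 2\right) = 34 \cdot 1 \left(1 - 4 + 2\right) = 34 \cdot 1 \left(-1\right) = 34 \left(-1\right) = -34$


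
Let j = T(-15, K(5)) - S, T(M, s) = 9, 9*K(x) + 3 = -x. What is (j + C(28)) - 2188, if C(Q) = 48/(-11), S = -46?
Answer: -23511/11 ≈ -2137.4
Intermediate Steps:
K(x) = -⅓ - x/9 (K(x) = -⅓ + (-x)/9 = -⅓ - x/9)
C(Q) = -48/11 (C(Q) = 48*(-1/11) = -48/11)
j = 55 (j = 9 - 1*(-46) = 9 + 46 = 55)
(j + C(28)) - 2188 = (55 - 48/11) - 2188 = 557/11 - 2188 = -23511/11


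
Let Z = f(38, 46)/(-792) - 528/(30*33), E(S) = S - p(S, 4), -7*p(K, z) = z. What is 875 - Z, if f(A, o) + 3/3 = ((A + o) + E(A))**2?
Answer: 173569063/194040 ≈ 894.50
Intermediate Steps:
p(K, z) = -z/7
E(S) = 4/7 + S (E(S) = S - (-1)*4/7 = S - 1*(-4/7) = S + 4/7 = 4/7 + S)
f(A, o) = -1 + (4/7 + o + 2*A)**2 (f(A, o) = -1 + ((A + o) + (4/7 + A))**2 = -1 + (4/7 + o + 2*A)**2)
Z = -3784063/194040 (Z = (-1 + (4 + 7*46 + 14*38)**2/49)/(-792) - 528/(30*33) = (-1 + (4 + 322 + 532)**2/49)*(-1/792) - 528/990 = (-1 + (1/49)*858**2)*(-1/792) - 528*1/990 = (-1 + (1/49)*736164)*(-1/792) - 8/15 = (-1 + 736164/49)*(-1/792) - 8/15 = (736115/49)*(-1/792) - 8/15 = -736115/38808 - 8/15 = -3784063/194040 ≈ -19.501)
875 - Z = 875 - 1*(-3784063/194040) = 875 + 3784063/194040 = 173569063/194040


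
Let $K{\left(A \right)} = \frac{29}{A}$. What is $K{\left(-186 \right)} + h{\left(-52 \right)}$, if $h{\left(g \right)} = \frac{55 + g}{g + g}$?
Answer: $- \frac{1787}{9672} \approx -0.18476$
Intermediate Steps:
$h{\left(g \right)} = \frac{55 + g}{2 g}$
$K{\left(-186 \right)} + h{\left(-52 \right)} = \frac{29}{-186} + \frac{55 - 52}{2 \left(-52\right)} = 29 \left(- \frac{1}{186}\right) + \frac{1}{2} \left(- \frac{1}{52}\right) 3 = - \frac{29}{186} - \frac{3}{104} = - \frac{1787}{9672}$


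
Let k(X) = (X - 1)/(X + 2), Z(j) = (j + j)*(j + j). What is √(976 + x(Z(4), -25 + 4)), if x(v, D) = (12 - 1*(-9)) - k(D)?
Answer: √359499/19 ≈ 31.557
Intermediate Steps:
Z(j) = 4*j² (Z(j) = (2*j)*(2*j) = 4*j²)
k(X) = (-1 + X)/(2 + X)
x(v, D) = 21 - (-1 + D)/(2 + D) (x(v, D) = (12 - 1*(-9)) - (-1 + D)/(2 + D) = (12 + 9) - (-1 + D)/(2 + D) = 21 - (-1 + D)/(2 + D))
√(976 + x(Z(4), -25 + 4)) = √(976 + (43 + 20*(-25 + 4))/(2 + (-25 + 4))) = √(976 + (43 + 20*(-21))/(2 - 21)) = √(976 + (43 - 420)/(-19)) = √(976 - 1/19*(-377)) = √(976 + 377/19) = √(18921/19) = √359499/19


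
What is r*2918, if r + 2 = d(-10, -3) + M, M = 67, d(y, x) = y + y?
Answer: 131310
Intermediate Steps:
d(y, x) = 2*y
r = 45 (r = -2 + (2*(-10) + 67) = -2 + (-20 + 67) = -2 + 47 = 45)
r*2918 = 45*2918 = 131310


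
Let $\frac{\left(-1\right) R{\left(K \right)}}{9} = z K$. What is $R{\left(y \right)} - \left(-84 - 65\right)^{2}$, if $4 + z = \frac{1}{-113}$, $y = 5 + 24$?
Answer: $- \frac{2390480}{113} \approx -21155.0$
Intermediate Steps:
$y = 29$
$z = - \frac{453}{113}$ ($z = -4 + \frac{1}{-113} = -4 - \frac{1}{113} = - \frac{453}{113} \approx -4.0089$)
$R{\left(K \right)} = \frac{4077 K}{113}$ ($R{\left(K \right)} = - 9 \left(- \frac{453 K}{113}\right) = \frac{4077 K}{113}$)
$R{\left(y \right)} - \left(-84 - 65\right)^{2} = \frac{4077}{113} \cdot 29 - \left(-84 - 65\right)^{2} = \frac{118233}{113} - \left(-149\right)^{2} = \frac{118233}{113} - 22201 = - \frac{2390480}{113}$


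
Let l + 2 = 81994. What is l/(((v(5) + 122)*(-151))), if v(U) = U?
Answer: -81992/19177 ≈ -4.2755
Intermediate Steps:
l = 81992 (l = -2 + 81994 = 81992)
l/(((v(5) + 122)*(-151))) = 81992/(((5 + 122)*(-151))) = 81992/((127*(-151))) = 81992/(-19177) = 81992*(-1/19177) = -81992/19177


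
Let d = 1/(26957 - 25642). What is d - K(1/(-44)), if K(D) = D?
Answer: 1359/57860 ≈ 0.023488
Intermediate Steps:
d = 1/1315 ≈ 0.00076046
d - K(1/(-44)) = 1/1315 - 1/(-44) = 1/1315 - 1*(-1/44) = 1/1315 + 1/44 = 1359/57860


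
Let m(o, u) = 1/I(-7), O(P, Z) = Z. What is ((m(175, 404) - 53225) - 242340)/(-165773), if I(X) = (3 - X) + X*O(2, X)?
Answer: 17438334/9780607 ≈ 1.7829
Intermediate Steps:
I(X) = 3 + X² - X (I(X) = (3 - X) + X*X = (3 - X) + X² = 3 + X² - X)
m(o, u) = 1/59 (m(o, u) = 1/(3 + (-7)² - 1*(-7)) = 1/(3 + 49 + 7) = 1/59)
((m(175, 404) - 53225) - 242340)/(-165773) = ((1/59 - 53225) - 242340)/(-165773) = (-3140274/59 - 242340)*(-1/165773) = -17438334/59*(-1/165773) = 17438334/9780607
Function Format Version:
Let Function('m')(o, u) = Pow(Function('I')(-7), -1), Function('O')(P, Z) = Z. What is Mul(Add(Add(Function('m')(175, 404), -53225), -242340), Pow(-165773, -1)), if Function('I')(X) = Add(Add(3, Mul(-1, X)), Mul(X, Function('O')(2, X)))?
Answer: Rational(17438334, 9780607) ≈ 1.7829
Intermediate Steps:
Function('I')(X) = Add(3, Pow(X, 2), Mul(-1, X)) (Function('I')(X) = Add(Add(3, Mul(-1, X)), Mul(X, X)) = Add(Add(3, Mul(-1, X)), Pow(X, 2)) = Add(3, Pow(X, 2), Mul(-1, X)))
Function('m')(o, u) = Rational(1, 59) (Function('m')(o, u) = Pow(Add(3, Pow(-7, 2), Mul(-1, -7)), -1) = Pow(Add(3, 49, 7), -1) = Pow(59, -1) = Rational(1, 59))
Mul(Add(Add(Function('m')(175, 404), -53225), -242340), Pow(-165773, -1)) = Mul(Add(Add(Rational(1, 59), -53225), -242340), Pow(-165773, -1)) = Mul(Add(Rational(-3140274, 59), -242340), Rational(-1, 165773)) = Mul(Rational(-17438334, 59), Rational(-1, 165773)) = Rational(17438334, 9780607)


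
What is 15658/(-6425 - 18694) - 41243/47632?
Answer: -1781804773/1196468208 ≈ -1.4892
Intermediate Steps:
15658/(-6425 - 18694) - 41243/47632 = 15658/(-25119) - 41243*1/47632 = 15658*(-1/25119) - 41243/47632 = -15658/25119 - 41243/47632 = -1781804773/1196468208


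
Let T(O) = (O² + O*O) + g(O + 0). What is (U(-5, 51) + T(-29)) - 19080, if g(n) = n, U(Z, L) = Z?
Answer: -17432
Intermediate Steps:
T(O) = O + 2*O² (T(O) = (O² + O*O) + (O + 0) = (O² + O²) + O = 2*O² + O = O + 2*O²)
(U(-5, 51) + T(-29)) - 19080 = (-5 - 29*(1 + 2*(-29))) - 19080 = (-5 - 29*(1 - 58)) - 19080 = (-5 - 29*(-57)) - 19080 = (-5 + 1653) - 19080 = 1648 - 19080 = -17432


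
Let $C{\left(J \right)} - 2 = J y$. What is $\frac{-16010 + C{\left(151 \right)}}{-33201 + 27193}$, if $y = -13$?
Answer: $\frac{17971}{6008} \approx 2.9912$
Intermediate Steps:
$C{\left(J \right)} = 2 - 13 J$ ($C{\left(J \right)} = 2 + J \left(-13\right) = 2 - 13 J$)
$\frac{-16010 + C{\left(151 \right)}}{-33201 + 27193} = \frac{-16010 + \left(2 - 1963\right)}{-33201 + 27193} = \frac{-16010 + \left(2 - 1963\right)}{-6008} = \left(-16010 - 1961\right) \left(- \frac{1}{6008}\right) = \left(-17971\right) \left(- \frac{1}{6008}\right) = \frac{17971}{6008}$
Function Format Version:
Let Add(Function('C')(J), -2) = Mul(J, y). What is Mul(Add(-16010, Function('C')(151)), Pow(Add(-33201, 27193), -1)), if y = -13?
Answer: Rational(17971, 6008) ≈ 2.9912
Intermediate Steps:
Function('C')(J) = Add(2, Mul(-13, J)) (Function('C')(J) = Add(2, Mul(J, -13)) = Add(2, Mul(-13, J)))
Mul(Add(-16010, Function('C')(151)), Pow(Add(-33201, 27193), -1)) = Mul(Add(-16010, Add(2, Mul(-13, 151))), Pow(Add(-33201, 27193), -1)) = Mul(Add(-16010, Add(2, -1963)), Pow(-6008, -1)) = Mul(Add(-16010, -1961), Rational(-1, 6008)) = Mul(-17971, Rational(-1, 6008)) = Rational(17971, 6008)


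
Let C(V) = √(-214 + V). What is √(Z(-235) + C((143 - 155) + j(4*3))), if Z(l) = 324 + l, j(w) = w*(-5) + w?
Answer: √(89 + I*√274) ≈ 9.4743 + 0.87357*I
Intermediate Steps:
j(w) = -4*w (j(w) = -5*w + w = -4*w)
√(Z(-235) + C((143 - 155) + j(4*3))) = √((324 - 235) + √(-214 + ((143 - 155) - 16*3))) = √(89 + √(-214 + (-12 - 4*12))) = √(89 + √(-214 + (-12 - 48))) = √(89 + √(-214 - 60)) = √(89 + √(-274)) = √(89 + I*√274)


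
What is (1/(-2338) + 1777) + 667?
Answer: 5714071/2338 ≈ 2444.0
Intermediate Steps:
(1/(-2338) + 1777) + 667 = (-1/2338 + 1777) + 667 = 4154625/2338 + 667 = 5714071/2338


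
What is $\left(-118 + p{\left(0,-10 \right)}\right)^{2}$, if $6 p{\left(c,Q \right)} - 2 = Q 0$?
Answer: $\frac{124609}{9} \approx 13845.0$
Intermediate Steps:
$p{\left(c,Q \right)} = \frac{1}{3}$ ($p{\left(c,Q \right)} = \frac{1}{3} + \frac{Q 0}{6} = \frac{1}{3} + \frac{1}{6} \cdot 0 = \frac{1}{3} + 0 = \frac{1}{3}$)
$\left(-118 + p{\left(0,-10 \right)}\right)^{2} = \left(-118 + \frac{1}{3}\right)^{2} = \left(- \frac{353}{3}\right)^{2} = \frac{124609}{9}$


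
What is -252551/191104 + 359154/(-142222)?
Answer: -52277037169/13589596544 ≈ -3.8468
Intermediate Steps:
-252551/191104 + 359154/(-142222) = -252551*1/191104 + 359154*(-1/142222) = -252551/191104 - 179577/71111 = -52277037169/13589596544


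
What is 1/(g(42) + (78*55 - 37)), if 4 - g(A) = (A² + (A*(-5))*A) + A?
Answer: 1/11271 ≈ 8.8723e-5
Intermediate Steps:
g(A) = 4 - A + 4*A² (g(A) = 4 - ((A² + (A*(-5))*A) + A) = 4 - ((A² + (-5*A)*A) + A) = 4 - ((A² - 5*A²) + A) = 4 - (-4*A² + A) = 4 - (A - 4*A²) = 4 + (-A + 4*A²) = 4 - A + 4*A²)
1/(g(42) + (78*55 - 37)) = 1/((4 - 1*42 + 4*42²) + (78*55 - 37)) = 1/((4 - 42 + 4*1764) + (4290 - 37)) = 1/((4 - 42 + 7056) + 4253) = 1/(7018 + 4253) = 1/11271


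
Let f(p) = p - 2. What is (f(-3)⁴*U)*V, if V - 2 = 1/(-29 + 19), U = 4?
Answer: 4750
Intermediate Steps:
V = 19/10 (V = 2 + 1/(-29 + 19) = 2 + 1/(-10) = 2 - ⅒ = 19/10 ≈ 1.9000)
f(p) = -2 + p
(f(-3)⁴*U)*V = ((-2 - 3)⁴*4)*(19/10) = ((-5)⁴*4)*(19/10) = (625*4)*(19/10) = 2500*(19/10) = 4750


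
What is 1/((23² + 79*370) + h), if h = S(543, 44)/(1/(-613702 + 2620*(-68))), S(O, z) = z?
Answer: -1/34812169 ≈ -2.8726e-8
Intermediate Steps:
h = -34841928 (h = 44/(1/(-613702 + 2620*(-68))) = 44/(1/(-613702 - 178160)) = 44/(1/(-791862)) = 44/(-1/791862) = 44*(-791862) = -34841928)
1/((23² + 79*370) + h) = 1/((23² + 79*370) - 34841928) = 1/((529 + 29230) - 34841928) = 1/(29759 - 34841928) = 1/(-34812169) = -1/34812169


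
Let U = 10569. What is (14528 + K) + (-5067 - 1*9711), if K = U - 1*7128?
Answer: 3191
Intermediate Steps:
K = 3441 (K = 10569 - 1*7128 = 10569 - 7128 = 3441)
(14528 + K) + (-5067 - 1*9711) = (14528 + 3441) + (-5067 - 1*9711) = 17969 + (-5067 - 9711) = 17969 - 14778 = 3191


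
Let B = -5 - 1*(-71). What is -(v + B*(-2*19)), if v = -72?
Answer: 2580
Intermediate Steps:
B = 66 (B = -5 + 71 = 66)
-(v + B*(-2*19)) = -(-72 + 66*(-2*19)) = -(-72 + 66*(-38)) = -(-72 - 2508) = -1*(-2580) = 2580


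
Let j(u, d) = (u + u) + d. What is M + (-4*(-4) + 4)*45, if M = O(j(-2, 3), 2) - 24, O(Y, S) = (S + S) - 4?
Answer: 876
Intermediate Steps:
j(u, d) = d + 2*u (j(u, d) = 2*u + d = d + 2*u)
O(Y, S) = -4 + 2*S (O(Y, S) = 2*S - 4 = -4 + 2*S)
M = -24 (M = (-4 + 2*2) - 24 = (-4 + 4) - 24 = 0 - 24 = -24)
M + (-4*(-4) + 4)*45 = -24 + (-4*(-4) + 4)*45 = -24 + (16 + 4)*45 = -24 + 20*45 = -24 + 900 = 876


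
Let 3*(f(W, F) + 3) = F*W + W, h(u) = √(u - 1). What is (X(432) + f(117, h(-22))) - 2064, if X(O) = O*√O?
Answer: -2028 + 5184*√3 + 39*I*√23 ≈ 6951.0 + 187.04*I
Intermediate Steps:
h(u) = √(-1 + u)
X(O) = O^(3/2)
f(W, F) = -3 + W/3 + F*W/3 (f(W, F) = -3 + (F*W + W)/3 = -3 + (W + F*W)/3 = -3 + (W/3 + F*W/3) = -3 + W/3 + F*W/3)
(X(432) + f(117, h(-22))) - 2064 = (432^(3/2) + (-3 + (⅓)*117 + (⅓)*√(-1 - 22)*117)) - 2064 = (5184*√3 + (-3 + 39 + (⅓)*√(-23)*117)) - 2064 = (5184*√3 + (-3 + 39 + (⅓)*(I*√23)*117)) - 2064 = (5184*√3 + (-3 + 39 + 39*I*√23)) - 2064 = (5184*√3 + (36 + 39*I*√23)) - 2064 = (36 + 5184*√3 + 39*I*√23) - 2064 = -2028 + 5184*√3 + 39*I*√23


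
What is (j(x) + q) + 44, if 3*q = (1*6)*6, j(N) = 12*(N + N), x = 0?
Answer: 56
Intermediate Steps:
j(N) = 24*N (j(N) = 12*(2*N) = 24*N)
q = 12 (q = ((1*6)*6)/3 = (6*6)/3 = (⅓)*36 = 12)
(j(x) + q) + 44 = (24*0 + 12) + 44 = (0 + 12) + 44 = 12 + 44 = 56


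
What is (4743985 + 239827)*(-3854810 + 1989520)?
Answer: -9296254685480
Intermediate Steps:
(4743985 + 239827)*(-3854810 + 1989520) = 4983812*(-1865290) = -9296254685480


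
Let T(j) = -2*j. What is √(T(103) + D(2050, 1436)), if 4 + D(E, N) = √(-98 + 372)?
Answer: √(-210 + √274) ≈ 13.909*I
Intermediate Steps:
D(E, N) = -4 + √274 (D(E, N) = -4 + √(-98 + 372) = -4 + √274)
√(T(103) + D(2050, 1436)) = √(-2*103 + (-4 + √274)) = √(-206 + (-4 + √274)) = √(-210 + √274)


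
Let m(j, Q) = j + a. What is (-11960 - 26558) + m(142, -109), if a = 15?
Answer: -38361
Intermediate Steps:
m(j, Q) = 15 + j (m(j, Q) = j + 15 = 15 + j)
(-11960 - 26558) + m(142, -109) = (-11960 - 26558) + (15 + 142) = -38518 + 157 = -38361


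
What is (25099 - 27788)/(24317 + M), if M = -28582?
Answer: 2689/4265 ≈ 0.63048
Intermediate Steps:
(25099 - 27788)/(24317 + M) = (25099 - 27788)/(24317 - 28582) = -2689/(-4265) = -2689*(-1/4265) = 2689/4265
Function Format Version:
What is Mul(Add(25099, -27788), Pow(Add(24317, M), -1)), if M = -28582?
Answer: Rational(2689, 4265) ≈ 0.63048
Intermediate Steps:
Mul(Add(25099, -27788), Pow(Add(24317, M), -1)) = Mul(Add(25099, -27788), Pow(Add(24317, -28582), -1)) = Mul(-2689, Pow(-4265, -1)) = Mul(-2689, Rational(-1, 4265)) = Rational(2689, 4265)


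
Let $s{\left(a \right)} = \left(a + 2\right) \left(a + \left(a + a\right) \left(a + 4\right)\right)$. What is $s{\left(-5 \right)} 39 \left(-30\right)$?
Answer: $17550$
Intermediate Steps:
$s{\left(a \right)} = \left(2 + a\right) \left(a + 2 a \left(4 + a\right)\right)$
$s{\left(-5 \right)} 39 \left(-30\right) = - 5 \left(18 + 2 \left(-5\right)^{2} + 13 \left(-5\right)\right) 39 \left(-30\right) = - 5 \left(18 + 2 \cdot 25 - 65\right) 39 \left(-30\right) = - 5 \left(18 + 50 - 65\right) 39 \left(-30\right) = \left(-5\right) 3 \cdot 39 \left(-30\right) = \left(-15\right) 39 \left(-30\right) = \left(-585\right) \left(-30\right) = 17550$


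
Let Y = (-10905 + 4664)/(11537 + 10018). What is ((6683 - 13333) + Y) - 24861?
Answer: -679225846/21555 ≈ -31511.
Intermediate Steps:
Y = -6241/21555 ≈ -0.28954
((6683 - 13333) + Y) - 24861 = ((6683 - 13333) - 6241/21555) - 24861 = (-6650 - 6241/21555) - 24861 = -143346991/21555 - 24861 = -679225846/21555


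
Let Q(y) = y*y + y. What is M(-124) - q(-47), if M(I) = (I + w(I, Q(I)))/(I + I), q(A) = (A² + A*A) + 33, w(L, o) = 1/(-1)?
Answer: -1103723/248 ≈ -4450.5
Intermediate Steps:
Q(y) = y + y² (Q(y) = y² + y = y + y²)
w(L, o) = -1
q(A) = 33 + 2*A² (q(A) = (A² + A²) + 33 = 2*A² + 33 = 33 + 2*A²)
M(I) = (-1 + I)/(2*I) (M(I) = (I - 1)/(I + I) = (-1 + I)/((2*I)) = (-1 + I)*(1/(2*I)) = (-1 + I)/(2*I))
M(-124) - q(-47) = (½)*(-1 - 124)/(-124) - (33 + 2*(-47)²) = (½)*(-1/124)*(-125) - (33 + 2*2209) = 125/248 - (33 + 4418) = 125/248 - 1*4451 = 125/248 - 4451 = -1103723/248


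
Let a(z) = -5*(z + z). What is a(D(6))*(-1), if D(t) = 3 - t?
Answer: -30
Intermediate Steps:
a(z) = -10*z
a(D(6))*(-1) = -10*(3 - 1*6)*(-1) = -10*(3 - 6)*(-1) = -10*(-3)*(-1) = 30*(-1) = -30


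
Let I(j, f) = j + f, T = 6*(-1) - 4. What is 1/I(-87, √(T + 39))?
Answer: -3/260 - √29/7540 ≈ -0.012253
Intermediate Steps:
T = -10 (T = -6 - 4 = -10)
I(j, f) = f + j
1/I(-87, √(T + 39)) = 1/(√(-10 + 39) - 87) = 1/(√29 - 87) = 1/(-87 + √29)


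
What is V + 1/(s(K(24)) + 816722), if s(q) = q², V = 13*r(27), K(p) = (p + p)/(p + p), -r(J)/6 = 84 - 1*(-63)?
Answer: -9364545917/816723 ≈ -11466.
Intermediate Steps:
r(J) = -882 (r(J) = -6*(84 - 1*(-63)) = -6*(84 + 63) = -6*147 = -882)
K(p) = 1 (K(p) = (2*p)/((2*p)) = (2*p)*(1/(2*p)) = 1)
V = -11466 (V = 13*(-882) = -11466)
V + 1/(s(K(24)) + 816722) = -11466 + 1/(1² + 816722) = -11466 + 1/(1 + 816722) = -11466 + 1/816723 = -9364545917/816723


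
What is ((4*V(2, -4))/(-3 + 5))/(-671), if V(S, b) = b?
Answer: 8/671 ≈ 0.011923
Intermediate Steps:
((4*V(2, -4))/(-3 + 5))/(-671) = ((4*(-4))/(-3 + 5))/(-671) = -16/2*(-1/671) = -16*1/2*(-1/671) = -8*(-1/671) = 8/671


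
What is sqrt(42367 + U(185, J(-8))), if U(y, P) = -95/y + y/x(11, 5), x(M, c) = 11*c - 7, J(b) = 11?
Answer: 5*sqrt(334108779)/444 ≈ 205.84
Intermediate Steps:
x(M, c) = -7 + 11*c
U(y, P) = -95/y + y/48 (U(y, P) = -95/y + y/(-7 + 11*5) = -95/y + y/(-7 + 55) = -95/y + y/48)
sqrt(42367 + U(185, J(-8))) = sqrt(42367 + (-95/185 + (1/48)*185)) = sqrt(42367 + (-95*1/185 + 185/48)) = sqrt(42367 + (-19/37 + 185/48)) = sqrt(42367 + 5933/1776) = sqrt(75249725/1776) = 5*sqrt(334108779)/444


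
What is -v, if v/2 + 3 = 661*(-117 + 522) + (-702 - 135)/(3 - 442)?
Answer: -235044030/439 ≈ -5.3541e+5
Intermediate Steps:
v = 235044030/439 (v = -6 + 2*(661*(-117 + 522) + (-702 - 135)/(3 - 442)) = -6 + 2*(661*405 - 837/(-439)) = -6 + 2*(267705 - 837*(-1/439)) = -6 + 2*(267705 + 837/439) = -6 + 2*(117523332/439) = -6 + 235046664/439 = 235044030/439 ≈ 5.3541e+5)
-v = -1*235044030/439 = -235044030/439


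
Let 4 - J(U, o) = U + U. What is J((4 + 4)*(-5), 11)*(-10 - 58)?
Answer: -5712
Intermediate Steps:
J(U, o) = 4 - 2*U (J(U, o) = 4 - (U + U) = 4 - 2*U)
J((4 + 4)*(-5), 11)*(-10 - 58) = (4 - 2*(4 + 4)*(-5))*(-10 - 58) = (4 - 16*(-5))*(-68) = (4 - 2*(-40))*(-68) = (4 + 80)*(-68) = 84*(-68) = -5712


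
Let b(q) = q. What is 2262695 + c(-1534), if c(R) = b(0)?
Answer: 2262695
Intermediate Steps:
c(R) = 0
2262695 + c(-1534) = 2262695 + 0 = 2262695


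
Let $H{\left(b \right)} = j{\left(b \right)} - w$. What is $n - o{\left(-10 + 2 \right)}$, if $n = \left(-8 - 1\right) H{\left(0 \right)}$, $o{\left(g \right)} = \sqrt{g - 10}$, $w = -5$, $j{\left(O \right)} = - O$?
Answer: $-45 - 3 i \sqrt{2} \approx -45.0 - 4.2426 i$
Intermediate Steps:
$o{\left(g \right)} = \sqrt{-10 + g}$
$H{\left(b \right)} = 5 - b$ ($H{\left(b \right)} = - b - -5 = - b + 5 = 5 - b$)
$n = -45$ ($n = \left(-8 - 1\right) \left(5 - 0\right) = - 9 \left(5 + 0\right) = \left(-9\right) 5 = -45$)
$n - o{\left(-10 + 2 \right)} = -45 - \sqrt{-10 + \left(-10 + 2\right)} = -45 - \sqrt{-10 - 8} = -45 - \sqrt{-18} = -45 - 3 i \sqrt{2}$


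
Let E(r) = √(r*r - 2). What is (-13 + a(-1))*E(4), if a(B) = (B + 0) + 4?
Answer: -10*√14 ≈ -37.417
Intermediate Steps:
a(B) = 4 + B (a(B) = B + 4 = 4 + B)
E(r) = √(-2 + r²) (E(r) = √(r² - 2) = √(-2 + r²))
(-13 + a(-1))*E(4) = (-13 + (4 - 1))*√(-2 + 4²) = (-13 + 3)*√(-2 + 16) = -10*√14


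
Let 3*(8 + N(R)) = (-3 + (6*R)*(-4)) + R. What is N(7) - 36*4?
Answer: -620/3 ≈ -206.67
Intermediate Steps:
N(R) = -9 - 23*R/3 (N(R) = -8 + ((-3 + (6*R)*(-4)) + R)/3 = -8 + ((-3 - 24*R) + R)/3 = -8 + (-3 - 23*R)/3 = -8 + (-1 - 23*R/3) = -9 - 23*R/3)
N(7) - 36*4 = (-9 - 23/3*7) - 36*4 = (-9 - 161/3) - 144 = -188/3 - 144 = -620/3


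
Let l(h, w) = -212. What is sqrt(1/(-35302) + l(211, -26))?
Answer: 5*I*sqrt(10568042022)/35302 ≈ 14.56*I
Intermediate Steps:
sqrt(1/(-35302) + l(211, -26)) = sqrt(1/(-35302) - 212) = sqrt(-1/35302 - 212) = sqrt(-7484025/35302) = 5*I*sqrt(10568042022)/35302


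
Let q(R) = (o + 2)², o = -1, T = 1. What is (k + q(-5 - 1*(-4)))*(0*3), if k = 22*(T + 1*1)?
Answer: 0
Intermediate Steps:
k = 44 (k = 22*(1 + 1*1) = 22*(1 + 1) = 22*2 = 44)
q(R) = 1 (q(R) = (-1 + 2)² = 1² = 1)
(k + q(-5 - 1*(-4)))*(0*3) = (44 + 1)*(0*3) = 45*0 = 0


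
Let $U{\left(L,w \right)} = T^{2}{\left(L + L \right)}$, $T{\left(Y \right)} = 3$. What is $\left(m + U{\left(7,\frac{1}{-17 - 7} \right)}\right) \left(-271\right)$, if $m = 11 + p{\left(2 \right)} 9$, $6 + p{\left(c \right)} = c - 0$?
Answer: $4336$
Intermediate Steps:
$p{\left(c \right)} = -6 + c$ ($p{\left(c \right)} = -6 + \left(c - 0\right) = -6 + \left(c + 0\right) = -6 + c$)
$U{\left(L,w \right)} = 9$ ($U{\left(L,w \right)} = 3^{2} = 9$)
$m = -25$ ($m = 11 + \left(-6 + 2\right) 9 = 11 - 36 = -25$)
$\left(m + U{\left(7,\frac{1}{-17 - 7} \right)}\right) \left(-271\right) = \left(-25 + 9\right) \left(-271\right) = \left(-16\right) \left(-271\right) = 4336$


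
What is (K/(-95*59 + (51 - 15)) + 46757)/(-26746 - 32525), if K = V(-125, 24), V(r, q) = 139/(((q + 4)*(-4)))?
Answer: -9721216745/12322994096 ≈ -0.78887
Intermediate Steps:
V(r, q) = 139/(-16 - 4*q) (V(r, q) = 139/(((4 + q)*(-4))) = 139/(-16 - 4*q))
K = -139/112 (K = -139/(16 + 4*24) = -139/(16 + 96) = -139/112 ≈ -1.2411)
(K/(-95*59 + (51 - 15)) + 46757)/(-26746 - 32525) = (-139/(112*(-95*59 + (51 - 15))) + 46757)/(-26746 - 32525) = (-139/(112*(-5605 + 36)) + 46757)/(-59271) = (-139/112/(-5569) + 46757)*(-1/59271) = (-139/112*(-1/5569) + 46757)*(-1/59271) = (139/623728 + 46757)*(-1/59271) = (29163650235/623728)*(-1/59271) = -9721216745/12322994096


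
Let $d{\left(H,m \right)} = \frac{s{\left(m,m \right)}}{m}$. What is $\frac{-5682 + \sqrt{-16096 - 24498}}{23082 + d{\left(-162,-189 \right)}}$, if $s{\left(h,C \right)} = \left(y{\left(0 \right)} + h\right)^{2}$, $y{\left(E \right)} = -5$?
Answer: $- \frac{536949}{2162431} + \frac{189 i \sqrt{40594}}{4324862} \approx -0.24831 + 0.0088048 i$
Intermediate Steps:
$s{\left(h,C \right)} = \left(-5 + h\right)^{2}$
$d{\left(H,m \right)} = \frac{\left(-5 + m\right)^{2}}{m}$
$\frac{-5682 + \sqrt{-16096 - 24498}}{23082 + d{\left(-162,-189 \right)}} = \frac{-5682 + \sqrt{-16096 - 24498}}{23082 + \frac{\left(-5 - 189\right)^{2}}{-189}} = \frac{-5682 + \sqrt{-40594}}{23082 - \frac{\left(-194\right)^{2}}{189}} = \frac{-5682 + i \sqrt{40594}}{23082 - \frac{37636}{189}} = \frac{-5682 + i \sqrt{40594}}{\frac{4324862}{189}} = \left(-5682 + i \sqrt{40594}\right) \frac{189}{4324862} = - \frac{536949}{2162431} + \frac{189 i \sqrt{40594}}{4324862}$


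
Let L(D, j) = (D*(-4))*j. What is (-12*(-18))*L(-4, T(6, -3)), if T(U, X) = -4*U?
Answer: -82944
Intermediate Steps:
L(D, j) = -4*D*j (L(D, j) = (-4*D)*j = -4*D*j)
(-12*(-18))*L(-4, T(6, -3)) = (-12*(-18))*(-4*(-4)*(-4*6)) = 216*(-4*(-4)*(-24)) = 216*(-384) = -82944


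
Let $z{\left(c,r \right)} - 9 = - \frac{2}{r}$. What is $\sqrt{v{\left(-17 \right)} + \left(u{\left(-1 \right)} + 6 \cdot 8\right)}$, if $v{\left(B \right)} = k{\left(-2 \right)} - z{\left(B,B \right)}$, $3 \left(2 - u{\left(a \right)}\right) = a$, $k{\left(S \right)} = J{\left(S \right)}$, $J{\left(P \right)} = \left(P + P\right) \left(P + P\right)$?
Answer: $\frac{\sqrt{148818}}{51} \approx 7.5641$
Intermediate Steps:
$z{\left(c,r \right)} = 9 - \frac{2}{r}$
$J{\left(P \right)} = 4 P^{2}$ ($J{\left(P \right)} = 2 P 2 P = 4 P^{2}$)
$k{\left(S \right)} = 4 S^{2}$
$u{\left(a \right)} = 2 - \frac{a}{3}$
$v{\left(B \right)} = 7 + \frac{2}{B}$ ($v{\left(B \right)} = 4 \left(-2\right)^{2} - \left(9 - \frac{2}{B}\right) = 4 \cdot 4 - \left(9 - \frac{2}{B}\right) = 16 - \left(9 - \frac{2}{B}\right) = 7 + \frac{2}{B}$)
$\sqrt{v{\left(-17 \right)} + \left(u{\left(-1 \right)} + 6 \cdot 8\right)} = \sqrt{\left(7 + \frac{2}{-17}\right) + \left(\left(2 - - \frac{1}{3}\right) + 6 \cdot 8\right)} = \sqrt{\left(7 + 2 \left(- \frac{1}{17}\right)\right) + \left(\left(2 + \frac{1}{3}\right) + 48\right)} = \sqrt{\left(7 - \frac{2}{17}\right) + \left(\frac{7}{3} + 48\right)} = \sqrt{\frac{117}{17} + \frac{151}{3}} = \sqrt{\frac{2918}{51}} = \frac{\sqrt{148818}}{51}$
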